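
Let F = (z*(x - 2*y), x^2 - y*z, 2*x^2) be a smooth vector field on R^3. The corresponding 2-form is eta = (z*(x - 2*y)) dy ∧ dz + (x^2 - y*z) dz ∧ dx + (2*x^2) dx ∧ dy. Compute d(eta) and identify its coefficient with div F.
d(eta) = (0) dx ∧ dy ∧ dz; div F = 0

For a 2-form in R^3 of the form above, applying d gives a 3-form with coefficient ∂P/∂x + ∂Q/∂y + ∂R/∂z:
  ∂P/∂x = z
  ∂Q/∂y = -z
  ∂R/∂z = 0
Sum = 0, which is exactly div F.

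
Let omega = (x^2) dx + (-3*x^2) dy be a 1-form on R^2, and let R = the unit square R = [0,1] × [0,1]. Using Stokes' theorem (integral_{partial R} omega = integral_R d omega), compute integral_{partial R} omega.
integral_(partial R) omega = -3

Stokes: integral_partial_R omega = integral_R d omega with d omega = (∂Q/∂x - ∂P/∂y) dx ∧ dy.
  ∂Q/∂x = -6*x
  ∂P/∂y = 0
  integrand = ∂Q/∂x - ∂P/∂y = -6*x.
Integrating over R: integral_0^1 integral_0^1 (-6*x) dx dy = -3.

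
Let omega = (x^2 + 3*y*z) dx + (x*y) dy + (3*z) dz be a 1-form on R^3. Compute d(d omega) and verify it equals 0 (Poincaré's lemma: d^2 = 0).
d(d omega) = 0

Step 1: d omega = sum_{i<j} (∂f_j/∂x_i - ∂f_i/∂x_j) dx_i ∧ dx_j:
  coeff of dx ∧ dy: y - 3*z
  coeff of dx ∧ dz: -3*y
  coeff of dy ∧ dz: 0
Step 2: Apply d again to each 2-form coefficient. The only possible 3-form in R^3 is dx ∧ dy ∧ dz, with coefficient
  ∂(coeff of dy∧dz)/∂x - ∂(coeff of dx∧dz)/∂y + ∂(coeff of dx∧dy)/∂z
  = ∂/∂x (0) - ∂/∂y (-3*y) + ∂/∂z (y - 3*z).
Each of these terms simplifies to sums of mixed partials that cancel in pairs. The result is 0 (by equality of mixed partials for smooth functions — Schwarz / Clairaut).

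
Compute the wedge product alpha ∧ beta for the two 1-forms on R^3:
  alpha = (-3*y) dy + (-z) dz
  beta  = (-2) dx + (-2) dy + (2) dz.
alpha ∧ beta = (-6*y) dx ∧ dy + (-6*y - 2*z) dy ∧ dz + (-2*z) dx ∧ dz

Distribute the wedge, using dx_i ∧ dx_j = -dx_j ∧ dx_i and dx_i ∧ dx_i = 0. For each pair (i, j) with i < j, the coefficient of dx_i ∧ dx_j in alpha ∧ beta is (alpha_i * beta_j - alpha_j * beta_i). Collecting: alpha ∧ beta = (-6*y) dx ∧ dy + (-6*y - 2*z) dy ∧ dz + (-2*z) dx ∧ dz.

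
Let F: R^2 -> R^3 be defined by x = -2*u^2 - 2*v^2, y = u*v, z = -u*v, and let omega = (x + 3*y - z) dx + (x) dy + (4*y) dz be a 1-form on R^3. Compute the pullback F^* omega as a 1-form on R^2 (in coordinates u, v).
F^* omega = (8*u^3 - 18*u^2*v + 4*u*v^2 - 2*v^3) du + (-2*u^3 + 4*u^2*v - 18*u*v^2 + 8*v^3) dv

Using F^*(f dg) = (f ∘ F) d(g ∘ F), substitute each coordinate x_i by F_i(u, v) in f_i, and replace dx_i by d F_i = (∂F_i/∂u) du + (∂F_i/∂v) dv.
  For the x component: f_1(F) = -2*u^2 + 4*u*v - 2*v^2; d F_1 = (-4*u) du + (-4*v) dv
  For the y component: f_2(F) = -2*u^2 - 2*v^2; d F_2 = (v) du + (u) dv
  For the z component: f_3(F) = 4*u*v; d F_3 = (-v) du + (-u) dv
Combining and collecting du, dv coefficients:
  coeff of du: 8*u^3 - 18*u^2*v + 4*u*v^2 - 2*v^3
  coeff of dv: -2*u^3 + 4*u^2*v - 18*u*v^2 + 8*v^3
F^* omega = (8*u^3 - 18*u^2*v + 4*u*v^2 - 2*v^3) du + (-2*u^3 + 4*u^2*v - 18*u*v^2 + 8*v^3) dv.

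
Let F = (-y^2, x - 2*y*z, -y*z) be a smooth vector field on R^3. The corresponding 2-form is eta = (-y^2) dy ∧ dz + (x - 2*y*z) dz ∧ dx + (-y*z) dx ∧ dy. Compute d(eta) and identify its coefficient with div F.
d(eta) = (-y - 2*z) dx ∧ dy ∧ dz; div F = -y - 2*z

For a 2-form in R^3 of the form above, applying d gives a 3-form with coefficient ∂P/∂x + ∂Q/∂y + ∂R/∂z:
  ∂P/∂x = 0
  ∂Q/∂y = -2*z
  ∂R/∂z = -y
Sum = -y - 2*z, which is exactly div F.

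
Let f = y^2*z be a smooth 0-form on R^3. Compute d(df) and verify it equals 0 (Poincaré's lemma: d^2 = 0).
d(df) = 0

Step 1: df = sum_i (∂f/∂x_i) dx_i = (0) dx + (2*y*z) dy + (y^2) dz.
Step 2: Apply d again. Using the 1-form formula, the coefficient of dx ∧ dy in d(df) is ∂^2 f/∂x ∂y - ∂^2 f/∂y ∂x = (0) - (0) = 0 (equality of mixed partials for smooth f).
Similarly for dx ∧ dz and dy ∧ dz — all coefficients vanish. So d(df) = 0.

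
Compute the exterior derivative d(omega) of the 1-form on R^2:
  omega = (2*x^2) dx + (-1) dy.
d(omega) = 0

For a 1-form omega = sum_i f_i dx_i, the exterior derivative is
  d(omega) = sum_{i < j} (∂f_j/∂x_i - ∂f_i/∂x_j) dx_i ∧ dx_j.

Assembling: d(omega) = 0.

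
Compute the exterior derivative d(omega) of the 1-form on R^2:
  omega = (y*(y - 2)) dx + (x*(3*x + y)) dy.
d(omega) = (6*x - y + 2) dx ∧ dy

For a 1-form omega = sum_i f_i dx_i, the exterior derivative is
  d(omega) = sum_{i < j} (∂f_j/∂x_i - ∂f_i/∂x_j) dx_i ∧ dx_j.
  coefficient of dx ∧ dy: ∂f_2/∂x - ∂f_1/∂y = ∂(x*(3*x + y))/∂x - ∂(y*(y - 2))/∂y = 6*x - y + 2
Assembling: d(omega) = (6*x - y + 2) dx ∧ dy.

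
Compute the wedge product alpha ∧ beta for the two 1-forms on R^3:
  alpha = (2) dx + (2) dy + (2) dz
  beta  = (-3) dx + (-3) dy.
alpha ∧ beta = (6) dx ∧ dz + (6) dy ∧ dz

Distribute the wedge, using dx_i ∧ dx_j = -dx_j ∧ dx_i and dx_i ∧ dx_i = 0. For each pair (i, j) with i < j, the coefficient of dx_i ∧ dx_j in alpha ∧ beta is (alpha_i * beta_j - alpha_j * beta_i). Collecting: alpha ∧ beta = (6) dx ∧ dz + (6) dy ∧ dz.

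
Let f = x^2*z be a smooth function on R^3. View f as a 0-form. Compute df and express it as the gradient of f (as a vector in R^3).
df = (2*x*z) dx + (0) dy + (x^2) dz; grad f = (2*x*z, 0, x^2)

For a 0-form f, d f = (∂f/∂x) dx + (∂f/∂y) dy + (∂f/∂z) dz. The components of the vector representation are exactly the entries of grad f in Cartesian coordinates:
  ∂f/∂x = 2*x*z
  ∂f/∂y = 0
  ∂f/∂z = x^2.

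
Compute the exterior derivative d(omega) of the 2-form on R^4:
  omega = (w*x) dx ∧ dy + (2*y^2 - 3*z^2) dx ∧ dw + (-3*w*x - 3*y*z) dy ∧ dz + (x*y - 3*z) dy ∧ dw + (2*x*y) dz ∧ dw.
d(omega) = (x - 3*y) dx ∧ dy ∧ dw + (2*y + 6*z) dx ∧ dz ∧ dw + (-3*w) dx ∧ dy ∧ dz + (3 - x) dy ∧ dz ∧ dw

For a 2-form omega = sum_{i<j} g_{ij} dx_i ∧ dx_j, the exterior derivative is
  d(omega) = sum_{i<j} d(g_{ij}) ∧ dx_i ∧ dx_j = sum_{i<j, k} (∂g_{ij}/∂x_k) dx_k ∧ dx_i ∧ dx_j.
Expand each term, using dx_k ∧ dx_i ∧ dx_j = sgn(permutation) dx_{(a)} ∧ dx_{(b)} ∧ dx_{(c)} with (a < b < c) sorted:
  d(w*x) includes (∂/∂w)(w*x) dw = (x) dw, which multiplied by dx ∧ dy gives (x) dx ∧ dy ∧ dw
  d(2*y^2 - 3*z^2) includes (∂/∂y)(2*y^2 - 3*z^2) dy = (4*y) dy, which multiplied by dx ∧ dw gives (-4*y) dx ∧ dy ∧ dw
  d(2*y^2 - 3*z^2) includes (∂/∂z)(2*y^2 - 3*z^2) dz = (-6*z) dz, which multiplied by dx ∧ dw gives (6*z) dx ∧ dz ∧ dw
  d(-3*w*x - 3*y*z) includes (∂/∂x)(-3*w*x - 3*y*z) dx = (-3*w) dx, which multiplied by dy ∧ dz gives (-3*w) dx ∧ dy ∧ dz
  d(-3*w*x - 3*y*z) includes (∂/∂w)(-3*w*x - 3*y*z) dw = (-3*x) dw, which multiplied by dy ∧ dz gives (-3*x) dy ∧ dz ∧ dw
  d(x*y - 3*z) includes (∂/∂x)(x*y - 3*z) dx = (y) dx, which multiplied by dy ∧ dw gives (y) dx ∧ dy ∧ dw
  d(x*y - 3*z) includes (∂/∂z)(x*y - 3*z) dz = (-3) dz, which multiplied by dy ∧ dw gives (3) dy ∧ dz ∧ dw
  d(2*x*y) includes (∂/∂x)(2*x*y) dx = (2*y) dx, which multiplied by dz ∧ dw gives (2*y) dx ∧ dz ∧ dw
  d(2*x*y) includes (∂/∂y)(2*x*y) dy = (2*x) dy, which multiplied by dz ∧ dw gives (2*x) dy ∧ dz ∧ dw
Collecting like 3-forms: d(omega) = (x - 3*y) dx ∧ dy ∧ dw + (2*y + 6*z) dx ∧ dz ∧ dw + (-3*w) dx ∧ dy ∧ dz + (3 - x) dy ∧ dz ∧ dw.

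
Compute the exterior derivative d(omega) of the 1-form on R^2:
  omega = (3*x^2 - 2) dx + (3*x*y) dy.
d(omega) = (3*y) dx ∧ dy

For a 1-form omega = sum_i f_i dx_i, the exterior derivative is
  d(omega) = sum_{i < j} (∂f_j/∂x_i - ∂f_i/∂x_j) dx_i ∧ dx_j.
  coefficient of dx ∧ dy: ∂f_2/∂x - ∂f_1/∂y = ∂(3*x*y)/∂x - ∂(3*x^2 - 2)/∂y = 3*y
Assembling: d(omega) = (3*y) dx ∧ dy.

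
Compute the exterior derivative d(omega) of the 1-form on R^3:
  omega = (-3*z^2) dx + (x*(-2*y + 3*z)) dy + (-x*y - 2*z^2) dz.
d(omega) = (-2*y + 3*z) dx ∧ dy + (-y + 6*z) dx ∧ dz + (-4*x) dy ∧ dz

For a 1-form omega = sum_i f_i dx_i, the exterior derivative is
  d(omega) = sum_{i < j} (∂f_j/∂x_i - ∂f_i/∂x_j) dx_i ∧ dx_j.
  coefficient of dx ∧ dy: ∂f_2/∂x - ∂f_1/∂y = ∂(x*(-2*y + 3*z))/∂x - ∂(-3*z^2)/∂y = -2*y + 3*z
  coefficient of dx ∧ dz: ∂f_3/∂x - ∂f_1/∂z = ∂(-x*y - 2*z^2)/∂x - ∂(-3*z^2)/∂z = -y + 6*z
  coefficient of dy ∧ dz: ∂f_3/∂y - ∂f_2/∂z = ∂(-x*y - 2*z^2)/∂y - ∂(x*(-2*y + 3*z))/∂z = -4*x
Assembling: d(omega) = (-2*y + 3*z) dx ∧ dy + (-y + 6*z) dx ∧ dz + (-4*x) dy ∧ dz.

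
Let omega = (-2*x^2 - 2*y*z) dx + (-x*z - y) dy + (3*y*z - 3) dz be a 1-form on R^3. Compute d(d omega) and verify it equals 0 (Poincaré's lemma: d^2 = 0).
d(d omega) = 0

Step 1: d omega = sum_{i<j} (∂f_j/∂x_i - ∂f_i/∂x_j) dx_i ∧ dx_j:
  coeff of dx ∧ dy: z
  coeff of dx ∧ dz: 2*y
  coeff of dy ∧ dz: x + 3*z
Step 2: Apply d again to each 2-form coefficient. The only possible 3-form in R^3 is dx ∧ dy ∧ dz, with coefficient
  ∂(coeff of dy∧dz)/∂x - ∂(coeff of dx∧dz)/∂y + ∂(coeff of dx∧dy)/∂z
  = ∂/∂x (x + 3*z) - ∂/∂y (2*y) + ∂/∂z (z).
Each of these terms simplifies to sums of mixed partials that cancel in pairs. The result is 0 (by equality of mixed partials for smooth functions — Schwarz / Clairaut).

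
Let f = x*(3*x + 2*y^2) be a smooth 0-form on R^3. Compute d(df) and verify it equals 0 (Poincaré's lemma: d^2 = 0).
d(df) = 0

Step 1: df = sum_i (∂f/∂x_i) dx_i = (6*x + 2*y^2) dx + (4*x*y) dy + (0) dz.
Step 2: Apply d again. Using the 1-form formula, the coefficient of dx ∧ dy in d(df) is ∂^2 f/∂x ∂y - ∂^2 f/∂y ∂x = (4*y) - (4*y) = 0 (equality of mixed partials for smooth f).
Similarly for dx ∧ dz and dy ∧ dz — all coefficients vanish. So d(df) = 0.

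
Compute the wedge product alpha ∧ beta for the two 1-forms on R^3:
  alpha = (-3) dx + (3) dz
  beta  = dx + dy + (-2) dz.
alpha ∧ beta = (-3) dx ∧ dy + (3) dx ∧ dz + (-3) dy ∧ dz

Distribute the wedge, using dx_i ∧ dx_j = -dx_j ∧ dx_i and dx_i ∧ dx_i = 0. For each pair (i, j) with i < j, the coefficient of dx_i ∧ dx_j in alpha ∧ beta is (alpha_i * beta_j - alpha_j * beta_i). Collecting: alpha ∧ beta = (-3) dx ∧ dy + (3) dx ∧ dz + (-3) dy ∧ dz.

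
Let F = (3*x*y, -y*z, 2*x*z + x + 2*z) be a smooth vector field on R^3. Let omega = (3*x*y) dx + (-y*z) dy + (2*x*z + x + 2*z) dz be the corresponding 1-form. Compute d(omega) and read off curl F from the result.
d(omega) = (y) dy ∧ dz + (-2*z - 1) dz ∧ dx + (-3*x) dx ∧ dy; curl F = (y, -2*z - 1, -3*x)

d omega = sum_{i<j} (∂f_j/∂x_i - ∂f_i/∂x_j) dx_i ∧ dx_j. Under the identification (dy ∧ dz, dz ∧ dx, dx ∧ dy) ↔ (e_x, e_y, e_z), the coefficients are exactly the components of curl F. Compute:
  ∂R/∂y - ∂Q/∂z = (0) - (-y) = y
  ∂P/∂z - ∂R/∂x = (0) - (2*z + 1) = -2*z - 1
  ∂Q/∂x - ∂P/∂y = (0) - (3*x) = -3*x.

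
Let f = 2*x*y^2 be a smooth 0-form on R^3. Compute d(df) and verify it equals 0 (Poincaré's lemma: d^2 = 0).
d(df) = 0

Step 1: df = sum_i (∂f/∂x_i) dx_i = (2*y^2) dx + (4*x*y) dy + (0) dz.
Step 2: Apply d again. Using the 1-form formula, the coefficient of dx ∧ dy in d(df) is ∂^2 f/∂x ∂y - ∂^2 f/∂y ∂x = (4*y) - (4*y) = 0 (equality of mixed partials for smooth f).
Similarly for dx ∧ dz and dy ∧ dz — all coefficients vanish. So d(df) = 0.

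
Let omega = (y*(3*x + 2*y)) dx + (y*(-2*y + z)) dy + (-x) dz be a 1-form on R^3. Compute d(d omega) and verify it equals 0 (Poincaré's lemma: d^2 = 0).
d(d omega) = 0

Step 1: d omega = sum_{i<j} (∂f_j/∂x_i - ∂f_i/∂x_j) dx_i ∧ dx_j:
  coeff of dx ∧ dy: -3*x - 4*y
  coeff of dx ∧ dz: -1
  coeff of dy ∧ dz: -y
Step 2: Apply d again to each 2-form coefficient. The only possible 3-form in R^3 is dx ∧ dy ∧ dz, with coefficient
  ∂(coeff of dy∧dz)/∂x - ∂(coeff of dx∧dz)/∂y + ∂(coeff of dx∧dy)/∂z
  = ∂/∂x (-y) - ∂/∂y (-1) + ∂/∂z (-3*x - 4*y).
Each of these terms simplifies to sums of mixed partials that cancel in pairs. The result is 0 (by equality of mixed partials for smooth functions — Schwarz / Clairaut).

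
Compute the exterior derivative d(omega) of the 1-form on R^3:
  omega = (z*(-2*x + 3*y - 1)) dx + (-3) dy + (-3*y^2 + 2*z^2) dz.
d(omega) = (-3*z) dx ∧ dy + (2*x - 3*y + 1) dx ∧ dz + (-6*y) dy ∧ dz

For a 1-form omega = sum_i f_i dx_i, the exterior derivative is
  d(omega) = sum_{i < j} (∂f_j/∂x_i - ∂f_i/∂x_j) dx_i ∧ dx_j.
  coefficient of dx ∧ dy: ∂f_2/∂x - ∂f_1/∂y = ∂(-3)/∂x - ∂(z*(-2*x + 3*y - 1))/∂y = -3*z
  coefficient of dx ∧ dz: ∂f_3/∂x - ∂f_1/∂z = ∂(-3*y^2 + 2*z^2)/∂x - ∂(z*(-2*x + 3*y - 1))/∂z = 2*x - 3*y + 1
  coefficient of dy ∧ dz: ∂f_3/∂y - ∂f_2/∂z = ∂(-3*y^2 + 2*z^2)/∂y - ∂(-3)/∂z = -6*y
Assembling: d(omega) = (-3*z) dx ∧ dy + (2*x - 3*y + 1) dx ∧ dz + (-6*y) dy ∧ dz.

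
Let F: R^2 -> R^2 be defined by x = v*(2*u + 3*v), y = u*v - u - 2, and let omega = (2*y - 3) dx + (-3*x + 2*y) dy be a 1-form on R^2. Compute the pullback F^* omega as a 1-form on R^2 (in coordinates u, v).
F^* omega = (-2*u*v + 2*u - 9*v^3 + 9*v^2 - 18*v + 4) du + (-6*u^2 + 3*u*v^2 - 12*u*v - 18*u - 42*v) dv

Using F^*(f dg) = (f ∘ F) d(g ∘ F), substitute each coordinate x_i by F_i(u, v) in f_i, and replace dx_i by d F_i = (∂F_i/∂u) du + (∂F_i/∂v) dv.
  For the x component: f_1(F) = 2*u*v - 2*u - 7; d F_1 = (2*v) du + (2*u + 6*v) dv
  For the y component: f_2(F) = -4*u*v - 2*u - 9*v^2 - 4; d F_2 = (v - 1) du + (u) dv
Combining and collecting du, dv coefficients:
  coeff of du: -2*u*v + 2*u - 9*v^3 + 9*v^2 - 18*v + 4
  coeff of dv: -6*u^2 + 3*u*v^2 - 12*u*v - 18*u - 42*v
F^* omega = (-2*u*v + 2*u - 9*v^3 + 9*v^2 - 18*v + 4) du + (-6*u^2 + 3*u*v^2 - 12*u*v - 18*u - 42*v) dv.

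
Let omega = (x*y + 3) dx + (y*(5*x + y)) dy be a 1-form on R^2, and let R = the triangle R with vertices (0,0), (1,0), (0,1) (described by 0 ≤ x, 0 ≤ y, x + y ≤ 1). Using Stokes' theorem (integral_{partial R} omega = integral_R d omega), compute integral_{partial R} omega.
integral_(partial R) omega = 2/3

Stokes: integral_partial_R omega = integral_R d omega with d omega = (∂Q/∂x - ∂P/∂y) dx ∧ dy.
  ∂Q/∂x = 5*y
  ∂P/∂y = x
  integrand = ∂Q/∂x - ∂P/∂y = -x + 5*y.
Integrating over R: integral_0^1 integral_0^{1-x} (-x + 5*y) dy dx = 2/3.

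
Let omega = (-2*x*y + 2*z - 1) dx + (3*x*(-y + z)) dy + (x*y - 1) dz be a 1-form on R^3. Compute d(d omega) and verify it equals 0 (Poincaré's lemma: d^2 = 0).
d(d omega) = 0

Step 1: d omega = sum_{i<j} (∂f_j/∂x_i - ∂f_i/∂x_j) dx_i ∧ dx_j:
  coeff of dx ∧ dy: 2*x - 3*y + 3*z
  coeff of dx ∧ dz: y - 2
  coeff of dy ∧ dz: -2*x
Step 2: Apply d again to each 2-form coefficient. The only possible 3-form in R^3 is dx ∧ dy ∧ dz, with coefficient
  ∂(coeff of dy∧dz)/∂x - ∂(coeff of dx∧dz)/∂y + ∂(coeff of dx∧dy)/∂z
  = ∂/∂x (-2*x) - ∂/∂y (y - 2) + ∂/∂z (2*x - 3*y + 3*z).
Each of these terms simplifies to sums of mixed partials that cancel in pairs. The result is 0 (by equality of mixed partials for smooth functions — Schwarz / Clairaut).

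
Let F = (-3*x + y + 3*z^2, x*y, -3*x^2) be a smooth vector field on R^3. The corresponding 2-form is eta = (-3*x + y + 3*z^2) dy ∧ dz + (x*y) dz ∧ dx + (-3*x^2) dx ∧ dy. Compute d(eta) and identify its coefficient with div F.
d(eta) = (x - 3) dx ∧ dy ∧ dz; div F = x - 3

For a 2-form in R^3 of the form above, applying d gives a 3-form with coefficient ∂P/∂x + ∂Q/∂y + ∂R/∂z:
  ∂P/∂x = -3
  ∂Q/∂y = x
  ∂R/∂z = 0
Sum = x - 3, which is exactly div F.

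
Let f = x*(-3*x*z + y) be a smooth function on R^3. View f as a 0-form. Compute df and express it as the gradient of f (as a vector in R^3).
df = (-6*x*z + y) dx + (x) dy + (-3*x^2) dz; grad f = (-6*x*z + y, x, -3*x^2)

For a 0-form f, d f = (∂f/∂x) dx + (∂f/∂y) dy + (∂f/∂z) dz. The components of the vector representation are exactly the entries of grad f in Cartesian coordinates:
  ∂f/∂x = -6*x*z + y
  ∂f/∂y = x
  ∂f/∂z = -3*x^2.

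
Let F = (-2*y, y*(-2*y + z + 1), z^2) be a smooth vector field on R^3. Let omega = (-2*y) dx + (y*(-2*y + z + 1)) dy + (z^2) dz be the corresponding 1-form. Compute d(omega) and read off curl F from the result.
d(omega) = (-y) dy ∧ dz + (0) dz ∧ dx + (2) dx ∧ dy; curl F = (-y, 0, 2)

d omega = sum_{i<j} (∂f_j/∂x_i - ∂f_i/∂x_j) dx_i ∧ dx_j. Under the identification (dy ∧ dz, dz ∧ dx, dx ∧ dy) ↔ (e_x, e_y, e_z), the coefficients are exactly the components of curl F. Compute:
  ∂R/∂y - ∂Q/∂z = (0) - (y) = -y
  ∂P/∂z - ∂R/∂x = (0) - (0) = 0
  ∂Q/∂x - ∂P/∂y = (0) - (-2) = 2.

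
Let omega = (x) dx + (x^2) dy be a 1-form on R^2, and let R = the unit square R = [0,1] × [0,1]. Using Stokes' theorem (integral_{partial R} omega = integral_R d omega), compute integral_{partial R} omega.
integral_(partial R) omega = 1

Stokes: integral_partial_R omega = integral_R d omega with d omega = (∂Q/∂x - ∂P/∂y) dx ∧ dy.
  ∂Q/∂x = 2*x
  ∂P/∂y = 0
  integrand = ∂Q/∂x - ∂P/∂y = 2*x.
Integrating over R: integral_0^1 integral_0^1 (2*x) dx dy = 1.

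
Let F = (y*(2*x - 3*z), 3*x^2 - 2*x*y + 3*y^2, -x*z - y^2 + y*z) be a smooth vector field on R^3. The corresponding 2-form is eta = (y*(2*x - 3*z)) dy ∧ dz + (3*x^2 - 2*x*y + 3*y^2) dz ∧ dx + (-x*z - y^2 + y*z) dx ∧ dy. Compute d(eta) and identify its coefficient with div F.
d(eta) = (-3*x + 9*y) dx ∧ dy ∧ dz; div F = -3*x + 9*y

For a 2-form in R^3 of the form above, applying d gives a 3-form with coefficient ∂P/∂x + ∂Q/∂y + ∂R/∂z:
  ∂P/∂x = 2*y
  ∂Q/∂y = -2*x + 6*y
  ∂R/∂z = -x + y
Sum = -3*x + 9*y, which is exactly div F.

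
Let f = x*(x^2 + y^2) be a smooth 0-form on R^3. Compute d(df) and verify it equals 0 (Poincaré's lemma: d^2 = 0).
d(df) = 0

Step 1: df = sum_i (∂f/∂x_i) dx_i = (3*x^2 + y^2) dx + (2*x*y) dy + (0) dz.
Step 2: Apply d again. Using the 1-form formula, the coefficient of dx ∧ dy in d(df) is ∂^2 f/∂x ∂y - ∂^2 f/∂y ∂x = (2*y) - (2*y) = 0 (equality of mixed partials for smooth f).
Similarly for dx ∧ dz and dy ∧ dz — all coefficients vanish. So d(df) = 0.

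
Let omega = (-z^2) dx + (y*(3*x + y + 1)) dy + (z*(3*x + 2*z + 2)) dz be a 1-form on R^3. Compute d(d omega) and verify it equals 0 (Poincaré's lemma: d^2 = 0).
d(d omega) = 0

Step 1: d omega = sum_{i<j} (∂f_j/∂x_i - ∂f_i/∂x_j) dx_i ∧ dx_j:
  coeff of dx ∧ dy: 3*y
  coeff of dx ∧ dz: 5*z
  coeff of dy ∧ dz: 0
Step 2: Apply d again to each 2-form coefficient. The only possible 3-form in R^3 is dx ∧ dy ∧ dz, with coefficient
  ∂(coeff of dy∧dz)/∂x - ∂(coeff of dx∧dz)/∂y + ∂(coeff of dx∧dy)/∂z
  = ∂/∂x (0) - ∂/∂y (5*z) + ∂/∂z (3*y).
Each of these terms simplifies to sums of mixed partials that cancel in pairs. The result is 0 (by equality of mixed partials for smooth functions — Schwarz / Clairaut).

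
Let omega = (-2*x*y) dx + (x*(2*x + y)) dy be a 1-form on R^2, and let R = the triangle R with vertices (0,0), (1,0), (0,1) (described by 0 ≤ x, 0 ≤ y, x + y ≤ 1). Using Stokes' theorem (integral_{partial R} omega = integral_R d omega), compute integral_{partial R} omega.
integral_(partial R) omega = 7/6

Stokes: integral_partial_R omega = integral_R d omega with d omega = (∂Q/∂x - ∂P/∂y) dx ∧ dy.
  ∂Q/∂x = 4*x + y
  ∂P/∂y = -2*x
  integrand = ∂Q/∂x - ∂P/∂y = 6*x + y.
Integrating over R: integral_0^1 integral_0^{1-x} (6*x + y) dy dx = 7/6.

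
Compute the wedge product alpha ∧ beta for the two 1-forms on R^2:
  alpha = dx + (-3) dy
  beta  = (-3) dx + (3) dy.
alpha ∧ beta = (-6) dx ∧ dy

Distribute the wedge, using dx_i ∧ dx_j = -dx_j ∧ dx_i and dx_i ∧ dx_i = 0. For each pair (i, j) with i < j, the coefficient of dx_i ∧ dx_j in alpha ∧ beta is (alpha_i * beta_j - alpha_j * beta_i). Collecting: alpha ∧ beta = (-6) dx ∧ dy.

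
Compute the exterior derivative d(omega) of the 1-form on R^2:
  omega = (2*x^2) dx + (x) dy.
d(omega) = (1) dx ∧ dy

For a 1-form omega = sum_i f_i dx_i, the exterior derivative is
  d(omega) = sum_{i < j} (∂f_j/∂x_i - ∂f_i/∂x_j) dx_i ∧ dx_j.
  coefficient of dx ∧ dy: ∂f_2/∂x - ∂f_1/∂y = ∂(x)/∂x - ∂(2*x^2)/∂y = 1
Assembling: d(omega) = (1) dx ∧ dy.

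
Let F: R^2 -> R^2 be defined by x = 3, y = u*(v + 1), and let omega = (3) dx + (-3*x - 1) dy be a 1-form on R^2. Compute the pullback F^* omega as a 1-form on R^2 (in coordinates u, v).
F^* omega = (-10*v - 10) du + (-10*u) dv

Using F^*(f dg) = (f ∘ F) d(g ∘ F), substitute each coordinate x_i by F_i(u, v) in f_i, and replace dx_i by d F_i = (∂F_i/∂u) du + (∂F_i/∂v) dv.
  For the x component: f_1(F) = 3; d F_1 = (0) du + (0) dv
  For the y component: f_2(F) = -10; d F_2 = (v + 1) du + (u) dv
Combining and collecting du, dv coefficients:
  coeff of du: -10*v - 10
  coeff of dv: -10*u
F^* omega = (-10*v - 10) du + (-10*u) dv.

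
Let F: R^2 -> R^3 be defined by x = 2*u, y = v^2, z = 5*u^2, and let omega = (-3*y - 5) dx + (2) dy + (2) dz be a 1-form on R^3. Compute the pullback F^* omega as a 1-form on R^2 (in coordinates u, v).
F^* omega = (20*u - 6*v^2 - 10) du + (4*v) dv

Using F^*(f dg) = (f ∘ F) d(g ∘ F), substitute each coordinate x_i by F_i(u, v) in f_i, and replace dx_i by d F_i = (∂F_i/∂u) du + (∂F_i/∂v) dv.
  For the x component: f_1(F) = -3*v^2 - 5; d F_1 = (2) du + (0) dv
  For the y component: f_2(F) = 2; d F_2 = (0) du + (2*v) dv
  For the z component: f_3(F) = 2; d F_3 = (10*u) du + (0) dv
Combining and collecting du, dv coefficients:
  coeff of du: 20*u - 6*v^2 - 10
  coeff of dv: 4*v
F^* omega = (20*u - 6*v^2 - 10) du + (4*v) dv.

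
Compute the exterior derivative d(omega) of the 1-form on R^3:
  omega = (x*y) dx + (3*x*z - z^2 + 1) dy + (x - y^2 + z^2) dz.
d(omega) = (-x + 3*z) dx ∧ dy + (1) dx ∧ dz + (-3*x - 2*y + 2*z) dy ∧ dz

For a 1-form omega = sum_i f_i dx_i, the exterior derivative is
  d(omega) = sum_{i < j} (∂f_j/∂x_i - ∂f_i/∂x_j) dx_i ∧ dx_j.
  coefficient of dx ∧ dy: ∂f_2/∂x - ∂f_1/∂y = ∂(3*x*z - z^2 + 1)/∂x - ∂(x*y)/∂y = -x + 3*z
  coefficient of dx ∧ dz: ∂f_3/∂x - ∂f_1/∂z = ∂(x - y^2 + z^2)/∂x - ∂(x*y)/∂z = 1
  coefficient of dy ∧ dz: ∂f_3/∂y - ∂f_2/∂z = ∂(x - y^2 + z^2)/∂y - ∂(3*x*z - z^2 + 1)/∂z = -3*x - 2*y + 2*z
Assembling: d(omega) = (-x + 3*z) dx ∧ dy + (1) dx ∧ dz + (-3*x - 2*y + 2*z) dy ∧ dz.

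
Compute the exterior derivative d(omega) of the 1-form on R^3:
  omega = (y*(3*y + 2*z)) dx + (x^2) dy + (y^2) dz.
d(omega) = (2*x - 6*y - 2*z) dx ∧ dy + (-2*y) dx ∧ dz + (2*y) dy ∧ dz

For a 1-form omega = sum_i f_i dx_i, the exterior derivative is
  d(omega) = sum_{i < j} (∂f_j/∂x_i - ∂f_i/∂x_j) dx_i ∧ dx_j.
  coefficient of dx ∧ dy: ∂f_2/∂x - ∂f_1/∂y = ∂(x^2)/∂x - ∂(y*(3*y + 2*z))/∂y = 2*x - 6*y - 2*z
  coefficient of dx ∧ dz: ∂f_3/∂x - ∂f_1/∂z = ∂(y^2)/∂x - ∂(y*(3*y + 2*z))/∂z = -2*y
  coefficient of dy ∧ dz: ∂f_3/∂y - ∂f_2/∂z = ∂(y^2)/∂y - ∂(x^2)/∂z = 2*y
Assembling: d(omega) = (2*x - 6*y - 2*z) dx ∧ dy + (-2*y) dx ∧ dz + (2*y) dy ∧ dz.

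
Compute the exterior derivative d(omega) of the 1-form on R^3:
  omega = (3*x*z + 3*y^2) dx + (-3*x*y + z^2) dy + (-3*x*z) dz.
d(omega) = (-9*y) dx ∧ dy + (-3*x - 3*z) dx ∧ dz + (-2*z) dy ∧ dz

For a 1-form omega = sum_i f_i dx_i, the exterior derivative is
  d(omega) = sum_{i < j} (∂f_j/∂x_i - ∂f_i/∂x_j) dx_i ∧ dx_j.
  coefficient of dx ∧ dy: ∂f_2/∂x - ∂f_1/∂y = ∂(-3*x*y + z^2)/∂x - ∂(3*x*z + 3*y^2)/∂y = -9*y
  coefficient of dx ∧ dz: ∂f_3/∂x - ∂f_1/∂z = ∂(-3*x*z)/∂x - ∂(3*x*z + 3*y^2)/∂z = -3*x - 3*z
  coefficient of dy ∧ dz: ∂f_3/∂y - ∂f_2/∂z = ∂(-3*x*z)/∂y - ∂(-3*x*y + z^2)/∂z = -2*z
Assembling: d(omega) = (-9*y) dx ∧ dy + (-3*x - 3*z) dx ∧ dz + (-2*z) dy ∧ dz.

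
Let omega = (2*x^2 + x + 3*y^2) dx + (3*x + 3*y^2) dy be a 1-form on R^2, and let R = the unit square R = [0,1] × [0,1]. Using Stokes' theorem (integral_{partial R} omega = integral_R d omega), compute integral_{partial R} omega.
integral_(partial R) omega = 0

Stokes: integral_partial_R omega = integral_R d omega with d omega = (∂Q/∂x - ∂P/∂y) dx ∧ dy.
  ∂Q/∂x = 3
  ∂P/∂y = 6*y
  integrand = ∂Q/∂x - ∂P/∂y = 3 - 6*y.
Integrating over R: integral_0^1 integral_0^1 (3 - 6*y) dx dy = 0.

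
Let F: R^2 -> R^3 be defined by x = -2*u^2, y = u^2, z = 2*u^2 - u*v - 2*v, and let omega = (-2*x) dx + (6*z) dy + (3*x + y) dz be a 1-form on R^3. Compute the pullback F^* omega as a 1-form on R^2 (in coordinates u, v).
F^* omega = (u*(-12*u^2 - 7*u*v - 24*v)) du + (5*u^2*(u + 2)) dv

Using F^*(f dg) = (f ∘ F) d(g ∘ F), substitute each coordinate x_i by F_i(u, v) in f_i, and replace dx_i by d F_i = (∂F_i/∂u) du + (∂F_i/∂v) dv.
  For the x component: f_1(F) = 4*u^2; d F_1 = (-4*u) du + (0) dv
  For the y component: f_2(F) = 12*u^2 - 6*u*v - 12*v; d F_2 = (2*u) du + (0) dv
  For the z component: f_3(F) = -5*u^2; d F_3 = (4*u - v) du + (-u - 2) dv
Combining and collecting du, dv coefficients:
  coeff of du: u*(-12*u^2 - 7*u*v - 24*v)
  coeff of dv: 5*u^2*(u + 2)
F^* omega = (u*(-12*u^2 - 7*u*v - 24*v)) du + (5*u^2*(u + 2)) dv.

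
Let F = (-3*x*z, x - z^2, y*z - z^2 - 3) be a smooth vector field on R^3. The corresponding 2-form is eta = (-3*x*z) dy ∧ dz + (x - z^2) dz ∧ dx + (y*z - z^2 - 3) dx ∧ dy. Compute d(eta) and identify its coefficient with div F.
d(eta) = (y - 5*z) dx ∧ dy ∧ dz; div F = y - 5*z

For a 2-form in R^3 of the form above, applying d gives a 3-form with coefficient ∂P/∂x + ∂Q/∂y + ∂R/∂z:
  ∂P/∂x = -3*z
  ∂Q/∂y = 0
  ∂R/∂z = y - 2*z
Sum = y - 5*z, which is exactly div F.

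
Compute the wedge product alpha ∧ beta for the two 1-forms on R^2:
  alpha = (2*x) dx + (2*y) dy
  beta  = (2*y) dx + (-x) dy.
alpha ∧ beta = (-2*x^2 - 4*y^2) dx ∧ dy

Distribute the wedge, using dx_i ∧ dx_j = -dx_j ∧ dx_i and dx_i ∧ dx_i = 0. For each pair (i, j) with i < j, the coefficient of dx_i ∧ dx_j in alpha ∧ beta is (alpha_i * beta_j - alpha_j * beta_i). Collecting: alpha ∧ beta = (-2*x^2 - 4*y^2) dx ∧ dy.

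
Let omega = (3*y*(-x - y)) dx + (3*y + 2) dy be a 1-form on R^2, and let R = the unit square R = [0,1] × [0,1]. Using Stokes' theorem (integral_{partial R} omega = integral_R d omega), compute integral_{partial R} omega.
integral_(partial R) omega = 9/2

Stokes: integral_partial_R omega = integral_R d omega with d omega = (∂Q/∂x - ∂P/∂y) dx ∧ dy.
  ∂Q/∂x = 0
  ∂P/∂y = -3*x - 6*y
  integrand = ∂Q/∂x - ∂P/∂y = 3*x + 6*y.
Integrating over R: integral_0^1 integral_0^1 (3*x + 6*y) dx dy = 9/2.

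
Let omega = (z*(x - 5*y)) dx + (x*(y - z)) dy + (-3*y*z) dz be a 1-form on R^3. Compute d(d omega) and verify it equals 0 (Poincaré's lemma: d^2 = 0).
d(d omega) = 0

Step 1: d omega = sum_{i<j} (∂f_j/∂x_i - ∂f_i/∂x_j) dx_i ∧ dx_j:
  coeff of dx ∧ dy: y + 4*z
  coeff of dx ∧ dz: -x + 5*y
  coeff of dy ∧ dz: x - 3*z
Step 2: Apply d again to each 2-form coefficient. The only possible 3-form in R^3 is dx ∧ dy ∧ dz, with coefficient
  ∂(coeff of dy∧dz)/∂x - ∂(coeff of dx∧dz)/∂y + ∂(coeff of dx∧dy)/∂z
  = ∂/∂x (x - 3*z) - ∂/∂y (-x + 5*y) + ∂/∂z (y + 4*z).
Each of these terms simplifies to sums of mixed partials that cancel in pairs. The result is 0 (by equality of mixed partials for smooth functions — Schwarz / Clairaut).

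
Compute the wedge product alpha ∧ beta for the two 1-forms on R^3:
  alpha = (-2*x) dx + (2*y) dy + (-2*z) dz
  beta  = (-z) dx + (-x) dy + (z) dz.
alpha ∧ beta = (2*x^2 + 2*y*z) dx ∧ dy + (-2*z*(x + z)) dx ∧ dz + (2*z*(-x + y)) dy ∧ dz

Distribute the wedge, using dx_i ∧ dx_j = -dx_j ∧ dx_i and dx_i ∧ dx_i = 0. For each pair (i, j) with i < j, the coefficient of dx_i ∧ dx_j in alpha ∧ beta is (alpha_i * beta_j - alpha_j * beta_i). Collecting: alpha ∧ beta = (2*x^2 + 2*y*z) dx ∧ dy + (-2*z*(x + z)) dx ∧ dz + (2*z*(-x + y)) dy ∧ dz.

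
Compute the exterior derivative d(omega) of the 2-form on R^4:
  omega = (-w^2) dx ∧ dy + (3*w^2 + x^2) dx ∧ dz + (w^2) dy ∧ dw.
d(omega) = (-2*w) dx ∧ dy ∧ dw + (6*w) dx ∧ dz ∧ dw

For a 2-form omega = sum_{i<j} g_{ij} dx_i ∧ dx_j, the exterior derivative is
  d(omega) = sum_{i<j} d(g_{ij}) ∧ dx_i ∧ dx_j = sum_{i<j, k} (∂g_{ij}/∂x_k) dx_k ∧ dx_i ∧ dx_j.
Expand each term, using dx_k ∧ dx_i ∧ dx_j = sgn(permutation) dx_{(a)} ∧ dx_{(b)} ∧ dx_{(c)} with (a < b < c) sorted:
  d(-w^2) includes (∂/∂w)(-w^2) dw = (-2*w) dw, which multiplied by dx ∧ dy gives (-2*w) dx ∧ dy ∧ dw
  d(3*w^2 + x^2) includes (∂/∂w)(3*w^2 + x^2) dw = (6*w) dw, which multiplied by dx ∧ dz gives (6*w) dx ∧ dz ∧ dw
Collecting like 3-forms: d(omega) = (-2*w) dx ∧ dy ∧ dw + (6*w) dx ∧ dz ∧ dw.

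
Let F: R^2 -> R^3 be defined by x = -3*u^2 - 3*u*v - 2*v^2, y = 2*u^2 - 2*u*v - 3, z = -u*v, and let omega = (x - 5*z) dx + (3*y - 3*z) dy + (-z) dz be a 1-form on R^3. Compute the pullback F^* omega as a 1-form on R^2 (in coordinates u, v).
F^* omega = (42*u^3 - 27*u^2*v + 11*u*v^2 - 36*u + 6*v^3 + 18*v) du + (-3*u^3 + 11*u^2*v - 2*u*v^2 + 18*u + 8*v^3) dv

Using F^*(f dg) = (f ∘ F) d(g ∘ F), substitute each coordinate x_i by F_i(u, v) in f_i, and replace dx_i by d F_i = (∂F_i/∂u) du + (∂F_i/∂v) dv.
  For the x component: f_1(F) = -3*u^2 + 2*u*v - 2*v^2; d F_1 = (-6*u - 3*v) du + (-3*u - 4*v) dv
  For the y component: f_2(F) = 6*u^2 - 3*u*v - 9; d F_2 = (4*u - 2*v) du + (-2*u) dv
  For the z component: f_3(F) = u*v; d F_3 = (-v) du + (-u) dv
Combining and collecting du, dv coefficients:
  coeff of du: 42*u^3 - 27*u^2*v + 11*u*v^2 - 36*u + 6*v^3 + 18*v
  coeff of dv: -3*u^3 + 11*u^2*v - 2*u*v^2 + 18*u + 8*v^3
F^* omega = (42*u^3 - 27*u^2*v + 11*u*v^2 - 36*u + 6*v^3 + 18*v) du + (-3*u^3 + 11*u^2*v - 2*u*v^2 + 18*u + 8*v^3) dv.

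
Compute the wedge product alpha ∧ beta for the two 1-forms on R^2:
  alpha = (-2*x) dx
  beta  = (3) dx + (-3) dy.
alpha ∧ beta = (6*x) dx ∧ dy

Distribute the wedge, using dx_i ∧ dx_j = -dx_j ∧ dx_i and dx_i ∧ dx_i = 0. For each pair (i, j) with i < j, the coefficient of dx_i ∧ dx_j in alpha ∧ beta is (alpha_i * beta_j - alpha_j * beta_i). Collecting: alpha ∧ beta = (6*x) dx ∧ dy.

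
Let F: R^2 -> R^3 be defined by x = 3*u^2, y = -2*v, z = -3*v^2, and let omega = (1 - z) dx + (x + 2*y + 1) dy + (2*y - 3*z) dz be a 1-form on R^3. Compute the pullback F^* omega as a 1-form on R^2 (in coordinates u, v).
F^* omega = (6*u*(3*v^2 + 1)) du + (-6*u^2 - 54*v^3 + 24*v^2 + 8*v - 2) dv

Using F^*(f dg) = (f ∘ F) d(g ∘ F), substitute each coordinate x_i by F_i(u, v) in f_i, and replace dx_i by d F_i = (∂F_i/∂u) du + (∂F_i/∂v) dv.
  For the x component: f_1(F) = 3*v^2 + 1; d F_1 = (6*u) du + (0) dv
  For the y component: f_2(F) = 3*u^2 - 4*v + 1; d F_2 = (0) du + (-2) dv
  For the z component: f_3(F) = v*(9*v - 4); d F_3 = (0) du + (-6*v) dv
Combining and collecting du, dv coefficients:
  coeff of du: 6*u*(3*v^2 + 1)
  coeff of dv: -6*u^2 - 54*v^3 + 24*v^2 + 8*v - 2
F^* omega = (6*u*(3*v^2 + 1)) du + (-6*u^2 - 54*v^3 + 24*v^2 + 8*v - 2) dv.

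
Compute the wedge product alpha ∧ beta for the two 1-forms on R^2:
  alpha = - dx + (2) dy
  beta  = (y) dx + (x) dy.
alpha ∧ beta = (-x - 2*y) dx ∧ dy

Distribute the wedge, using dx_i ∧ dx_j = -dx_j ∧ dx_i and dx_i ∧ dx_i = 0. For each pair (i, j) with i < j, the coefficient of dx_i ∧ dx_j in alpha ∧ beta is (alpha_i * beta_j - alpha_j * beta_i). Collecting: alpha ∧ beta = (-x - 2*y) dx ∧ dy.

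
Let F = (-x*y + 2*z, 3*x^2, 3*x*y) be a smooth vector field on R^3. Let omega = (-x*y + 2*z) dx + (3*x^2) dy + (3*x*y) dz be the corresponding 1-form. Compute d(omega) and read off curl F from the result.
d(omega) = (3*x) dy ∧ dz + (2 - 3*y) dz ∧ dx + (7*x) dx ∧ dy; curl F = (3*x, 2 - 3*y, 7*x)

d omega = sum_{i<j} (∂f_j/∂x_i - ∂f_i/∂x_j) dx_i ∧ dx_j. Under the identification (dy ∧ dz, dz ∧ dx, dx ∧ dy) ↔ (e_x, e_y, e_z), the coefficients are exactly the components of curl F. Compute:
  ∂R/∂y - ∂Q/∂z = (3*x) - (0) = 3*x
  ∂P/∂z - ∂R/∂x = (2) - (3*y) = 2 - 3*y
  ∂Q/∂x - ∂P/∂y = (6*x) - (-x) = 7*x.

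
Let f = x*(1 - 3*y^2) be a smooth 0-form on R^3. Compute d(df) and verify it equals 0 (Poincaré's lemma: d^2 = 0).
d(df) = 0

Step 1: df = sum_i (∂f/∂x_i) dx_i = (1 - 3*y^2) dx + (-6*x*y) dy + (0) dz.
Step 2: Apply d again. Using the 1-form formula, the coefficient of dx ∧ dy in d(df) is ∂^2 f/∂x ∂y - ∂^2 f/∂y ∂x = (-6*y) - (-6*y) = 0 (equality of mixed partials for smooth f).
Similarly for dx ∧ dz and dy ∧ dz — all coefficients vanish. So d(df) = 0.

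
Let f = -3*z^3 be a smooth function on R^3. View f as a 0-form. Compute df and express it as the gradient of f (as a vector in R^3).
df = (0) dx + (0) dy + (-9*z^2) dz; grad f = (0, 0, -9*z^2)

For a 0-form f, d f = (∂f/∂x) dx + (∂f/∂y) dy + (∂f/∂z) dz. The components of the vector representation are exactly the entries of grad f in Cartesian coordinates:
  ∂f/∂x = 0
  ∂f/∂y = 0
  ∂f/∂z = -9*z^2.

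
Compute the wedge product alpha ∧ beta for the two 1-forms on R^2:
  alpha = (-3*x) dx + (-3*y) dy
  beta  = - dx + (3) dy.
alpha ∧ beta = (-9*x - 3*y) dx ∧ dy

Distribute the wedge, using dx_i ∧ dx_j = -dx_j ∧ dx_i and dx_i ∧ dx_i = 0. For each pair (i, j) with i < j, the coefficient of dx_i ∧ dx_j in alpha ∧ beta is (alpha_i * beta_j - alpha_j * beta_i). Collecting: alpha ∧ beta = (-9*x - 3*y) dx ∧ dy.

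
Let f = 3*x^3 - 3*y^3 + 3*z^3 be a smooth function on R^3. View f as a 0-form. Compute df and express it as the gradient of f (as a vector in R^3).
df = (9*x^2) dx + (-9*y^2) dy + (9*z^2) dz; grad f = (9*x^2, -9*y^2, 9*z^2)

For a 0-form f, d f = (∂f/∂x) dx + (∂f/∂y) dy + (∂f/∂z) dz. The components of the vector representation are exactly the entries of grad f in Cartesian coordinates:
  ∂f/∂x = 9*x^2
  ∂f/∂y = -9*y^2
  ∂f/∂z = 9*z^2.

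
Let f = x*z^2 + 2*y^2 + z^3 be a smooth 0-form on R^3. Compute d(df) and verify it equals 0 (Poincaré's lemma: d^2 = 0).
d(df) = 0

Step 1: df = sum_i (∂f/∂x_i) dx_i = (z^2) dx + (4*y) dy + (z*(2*x + 3*z)) dz.
Step 2: Apply d again. Using the 1-form formula, the coefficient of dx ∧ dy in d(df) is ∂^2 f/∂x ∂y - ∂^2 f/∂y ∂x = (0) - (0) = 0 (equality of mixed partials for smooth f).
Similarly for dx ∧ dz and dy ∧ dz — all coefficients vanish. So d(df) = 0.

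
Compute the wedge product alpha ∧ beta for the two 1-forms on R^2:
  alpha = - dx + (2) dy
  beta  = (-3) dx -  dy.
alpha ∧ beta = (7) dx ∧ dy

Distribute the wedge, using dx_i ∧ dx_j = -dx_j ∧ dx_i and dx_i ∧ dx_i = 0. For each pair (i, j) with i < j, the coefficient of dx_i ∧ dx_j in alpha ∧ beta is (alpha_i * beta_j - alpha_j * beta_i). Collecting: alpha ∧ beta = (7) dx ∧ dy.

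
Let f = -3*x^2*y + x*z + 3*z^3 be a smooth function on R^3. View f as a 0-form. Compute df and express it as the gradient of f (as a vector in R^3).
df = (-6*x*y + z) dx + (-3*x^2) dy + (x + 9*z^2) dz; grad f = (-6*x*y + z, -3*x^2, x + 9*z^2)

For a 0-form f, d f = (∂f/∂x) dx + (∂f/∂y) dy + (∂f/∂z) dz. The components of the vector representation are exactly the entries of grad f in Cartesian coordinates:
  ∂f/∂x = -6*x*y + z
  ∂f/∂y = -3*x^2
  ∂f/∂z = x + 9*z^2.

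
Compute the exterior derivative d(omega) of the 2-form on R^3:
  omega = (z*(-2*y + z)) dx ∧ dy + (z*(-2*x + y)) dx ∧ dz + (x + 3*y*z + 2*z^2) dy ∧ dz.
d(omega) = (-2*y + z + 1) dx ∧ dy ∧ dz

For a 2-form omega = sum_{i<j} g_{ij} dx_i ∧ dx_j, the exterior derivative is
  d(omega) = sum_{i<j} d(g_{ij}) ∧ dx_i ∧ dx_j = sum_{i<j, k} (∂g_{ij}/∂x_k) dx_k ∧ dx_i ∧ dx_j.
Expand each term, using dx_k ∧ dx_i ∧ dx_j = sgn(permutation) dx_{(a)} ∧ dx_{(b)} ∧ dx_{(c)} with (a < b < c) sorted:
  d(z*(-2*y + z)) includes (∂/∂z)(z*(-2*y + z)) dz = (-2*y + 2*z) dz, which multiplied by dx ∧ dy gives (-2*y + 2*z) dx ∧ dy ∧ dz
  d(z*(-2*x + y)) includes (∂/∂y)(z*(-2*x + y)) dy = (z) dy, which multiplied by dx ∧ dz gives (-z) dx ∧ dy ∧ dz
  d(x + 3*y*z + 2*z^2) includes (∂/∂x)(x + 3*y*z + 2*z^2) dx = (1) dx, which multiplied by dy ∧ dz gives (1) dx ∧ dy ∧ dz
Collecting like 3-forms: d(omega) = (-2*y + z + 1) dx ∧ dy ∧ dz.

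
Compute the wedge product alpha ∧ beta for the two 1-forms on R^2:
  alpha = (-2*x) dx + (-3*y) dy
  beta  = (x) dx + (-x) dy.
alpha ∧ beta = (x*(2*x + 3*y)) dx ∧ dy

Distribute the wedge, using dx_i ∧ dx_j = -dx_j ∧ dx_i and dx_i ∧ dx_i = 0. For each pair (i, j) with i < j, the coefficient of dx_i ∧ dx_j in alpha ∧ beta is (alpha_i * beta_j - alpha_j * beta_i). Collecting: alpha ∧ beta = (x*(2*x + 3*y)) dx ∧ dy.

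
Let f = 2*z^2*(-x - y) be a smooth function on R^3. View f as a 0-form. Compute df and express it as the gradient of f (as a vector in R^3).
df = (-2*z^2) dx + (-2*z^2) dy + (4*z*(-x - y)) dz; grad f = (-2*z^2, -2*z^2, 4*z*(-x - y))

For a 0-form f, d f = (∂f/∂x) dx + (∂f/∂y) dy + (∂f/∂z) dz. The components of the vector representation are exactly the entries of grad f in Cartesian coordinates:
  ∂f/∂x = -2*z^2
  ∂f/∂y = -2*z^2
  ∂f/∂z = 4*z*(-x - y).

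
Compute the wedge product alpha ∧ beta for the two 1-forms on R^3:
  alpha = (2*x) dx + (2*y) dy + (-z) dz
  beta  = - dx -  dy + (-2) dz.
alpha ∧ beta = (-2*x + 2*y) dx ∧ dy + (-4*x - z) dx ∧ dz + (-4*y - z) dy ∧ dz

Distribute the wedge, using dx_i ∧ dx_j = -dx_j ∧ dx_i and dx_i ∧ dx_i = 0. For each pair (i, j) with i < j, the coefficient of dx_i ∧ dx_j in alpha ∧ beta is (alpha_i * beta_j - alpha_j * beta_i). Collecting: alpha ∧ beta = (-2*x + 2*y) dx ∧ dy + (-4*x - z) dx ∧ dz + (-4*y - z) dy ∧ dz.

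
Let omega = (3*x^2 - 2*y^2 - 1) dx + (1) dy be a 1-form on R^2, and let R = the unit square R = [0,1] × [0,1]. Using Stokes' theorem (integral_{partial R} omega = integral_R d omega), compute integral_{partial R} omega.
integral_(partial R) omega = 2

Stokes: integral_partial_R omega = integral_R d omega with d omega = (∂Q/∂x - ∂P/∂y) dx ∧ dy.
  ∂Q/∂x = 0
  ∂P/∂y = -4*y
  integrand = ∂Q/∂x - ∂P/∂y = 4*y.
Integrating over R: integral_0^1 integral_0^1 (4*y) dx dy = 2.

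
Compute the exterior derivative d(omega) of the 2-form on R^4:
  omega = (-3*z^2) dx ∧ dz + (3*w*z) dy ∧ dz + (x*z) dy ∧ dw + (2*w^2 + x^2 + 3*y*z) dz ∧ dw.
d(omega) = (-x + 6*z) dy ∧ dz ∧ dw + (z) dx ∧ dy ∧ dw + (2*x) dx ∧ dz ∧ dw

For a 2-form omega = sum_{i<j} g_{ij} dx_i ∧ dx_j, the exterior derivative is
  d(omega) = sum_{i<j} d(g_{ij}) ∧ dx_i ∧ dx_j = sum_{i<j, k} (∂g_{ij}/∂x_k) dx_k ∧ dx_i ∧ dx_j.
Expand each term, using dx_k ∧ dx_i ∧ dx_j = sgn(permutation) dx_{(a)} ∧ dx_{(b)} ∧ dx_{(c)} with (a < b < c) sorted:
  d(3*w*z) includes (∂/∂w)(3*w*z) dw = (3*z) dw, which multiplied by dy ∧ dz gives (3*z) dy ∧ dz ∧ dw
  d(x*z) includes (∂/∂x)(x*z) dx = (z) dx, which multiplied by dy ∧ dw gives (z) dx ∧ dy ∧ dw
  d(x*z) includes (∂/∂z)(x*z) dz = (x) dz, which multiplied by dy ∧ dw gives (-x) dy ∧ dz ∧ dw
  d(2*w^2 + x^2 + 3*y*z) includes (∂/∂x)(2*w^2 + x^2 + 3*y*z) dx = (2*x) dx, which multiplied by dz ∧ dw gives (2*x) dx ∧ dz ∧ dw
  d(2*w^2 + x^2 + 3*y*z) includes (∂/∂y)(2*w^2 + x^2 + 3*y*z) dy = (3*z) dy, which multiplied by dz ∧ dw gives (3*z) dy ∧ dz ∧ dw
Collecting like 3-forms: d(omega) = (-x + 6*z) dy ∧ dz ∧ dw + (z) dx ∧ dy ∧ dw + (2*x) dx ∧ dz ∧ dw.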